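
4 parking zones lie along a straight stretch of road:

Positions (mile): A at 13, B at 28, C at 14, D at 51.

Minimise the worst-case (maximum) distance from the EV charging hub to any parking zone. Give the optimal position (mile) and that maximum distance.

location 32, max distance 19

The 1-center on a line is the midpoint of the two extreme points: leftmost at 13, rightmost at 51.
Optimal location = (13 + 51)/2 = 32; maximum distance = (51 − 13)/2 = 19.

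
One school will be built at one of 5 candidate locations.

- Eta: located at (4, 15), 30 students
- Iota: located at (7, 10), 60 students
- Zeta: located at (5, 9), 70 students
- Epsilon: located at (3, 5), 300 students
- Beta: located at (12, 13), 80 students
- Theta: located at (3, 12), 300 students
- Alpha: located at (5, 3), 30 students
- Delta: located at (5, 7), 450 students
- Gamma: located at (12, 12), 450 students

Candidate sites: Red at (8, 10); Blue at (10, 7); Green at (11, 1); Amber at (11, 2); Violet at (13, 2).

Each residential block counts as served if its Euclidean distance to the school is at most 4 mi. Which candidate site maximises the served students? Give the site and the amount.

Coverage radius r = 4 mi; a point is covered iff (Δx)²+(Δy)² ≤ 4² = 16.
  Red (8, 10): covers {Iota, Zeta} → 130
  Blue (10, 7): covers {none} → 0
  Green (11, 1): covers {none} → 0
  Amber (11, 2): covers {none} → 0
  Violet (13, 2): covers {none} → 0
Maximum coverage at Red: 130 students.

Red, covering 130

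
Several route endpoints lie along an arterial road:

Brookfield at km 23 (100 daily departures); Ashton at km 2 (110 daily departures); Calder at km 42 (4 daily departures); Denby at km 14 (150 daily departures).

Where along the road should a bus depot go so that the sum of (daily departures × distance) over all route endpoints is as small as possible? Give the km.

x = 14

For a sum of weighted absolute distances on a line, the optimum is the weighted median (not the mean). Total weight W = 364; half-weight = 182.
Sort by position and accumulate weight:
  km 2 (Ashton, w=110) → cum 110
  km 14 (Denby, w=150) → cum 260  ≥ 182 → median here
  km 23 (Brookfield, w=100) → cum 360
  km 42 (Calder, w=4) → cum 364
Optimal location: km 14.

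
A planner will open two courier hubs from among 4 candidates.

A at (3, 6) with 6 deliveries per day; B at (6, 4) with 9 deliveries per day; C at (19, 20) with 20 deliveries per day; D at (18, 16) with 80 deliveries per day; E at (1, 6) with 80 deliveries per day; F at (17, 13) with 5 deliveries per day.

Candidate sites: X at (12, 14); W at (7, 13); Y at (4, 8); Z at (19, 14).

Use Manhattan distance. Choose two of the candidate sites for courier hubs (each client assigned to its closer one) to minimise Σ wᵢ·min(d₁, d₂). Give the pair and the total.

{Y, Z}, total 847

Evaluate every pair (each demand assigned to the nearer of the two):
  {Y, Z}: total = 847
  {X, Y}: total = 1402
  {W, Z}: total = 1571
  {W, Y}: total = 2022
  {X, W}: total = 2126
  {X, Z}: total = 2141
Best pair: {Y, Z} with total 847.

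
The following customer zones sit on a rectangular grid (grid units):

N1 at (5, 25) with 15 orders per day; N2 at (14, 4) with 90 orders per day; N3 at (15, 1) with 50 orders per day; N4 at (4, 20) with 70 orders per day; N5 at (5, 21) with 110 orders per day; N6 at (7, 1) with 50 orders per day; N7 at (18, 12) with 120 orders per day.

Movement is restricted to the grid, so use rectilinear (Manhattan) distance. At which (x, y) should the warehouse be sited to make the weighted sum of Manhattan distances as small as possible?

(14, 12)

Manhattan distance separates: Σwᵢ(|x−xᵢ|+|y−yᵢ|) = Σwᵢ|x−xᵢ| + Σwᵢ|y−yᵢ|, so x and y are optimised independently as 1-D weighted medians.
Total weight W = 505; half = 252.5.
x-coordinate, sorted with cumulative weight:
  x=4 (N4, w=70) cum 70
  x=5 (N1, w=15) cum 85
  x=5 (N5, w=110) cum 195
  x=7 (N6, w=50) cum 245
  x=14 (N2, w=90) cum 335  ← median
  x=15 (N3, w=50) cum 385
  x=18 (N7, w=120) cum 505
⇒ x* = 14
y-coordinate, sorted with cumulative weight:
  y=1 (N3, w=50) cum 50
  y=1 (N6, w=50) cum 100
  y=4 (N2, w=90) cum 190
  y=12 (N7, w=120) cum 310  ← median
  y=20 (N4, w=70) cum 380
  y=21 (N5, w=110) cum 490
  y=25 (N1, w=15) cum 505
⇒ y* = 12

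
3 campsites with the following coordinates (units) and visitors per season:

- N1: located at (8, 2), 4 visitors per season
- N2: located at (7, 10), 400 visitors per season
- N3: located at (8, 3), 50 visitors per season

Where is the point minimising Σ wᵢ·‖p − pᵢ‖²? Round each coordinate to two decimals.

(7.12, 9.16)

The minimiser of Σwᵢ‖p−pᵢ‖² is the weighted centroid p* = (Σwᵢpᵢ)/(Σwᵢ).
Σwᵢ = 454.
Σwᵢxᵢ = 4·8 + 400·7 + 50·8 = 3232.
Σwᵢyᵢ = 4·2 + 400·10 + 50·3 = 4158.
x* = 3232/454 = 7.12, y* = 4158/454 = 9.16.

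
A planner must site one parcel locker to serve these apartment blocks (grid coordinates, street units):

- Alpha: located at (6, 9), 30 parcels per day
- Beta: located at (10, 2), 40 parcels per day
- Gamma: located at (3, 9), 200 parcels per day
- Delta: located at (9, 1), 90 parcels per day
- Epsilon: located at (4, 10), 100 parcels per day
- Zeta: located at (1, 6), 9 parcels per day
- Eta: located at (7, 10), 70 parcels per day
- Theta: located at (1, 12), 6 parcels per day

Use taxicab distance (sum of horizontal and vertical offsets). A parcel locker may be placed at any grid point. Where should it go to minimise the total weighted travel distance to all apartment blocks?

(4, 9)

Manhattan distance separates: Σwᵢ(|x−xᵢ|+|y−yᵢ|) = Σwᵢ|x−xᵢ| + Σwᵢ|y−yᵢ|, so x and y are optimised independently as 1-D weighted medians.
Total weight W = 545; half = 272.5.
x-coordinate, sorted with cumulative weight:
  x=1 (Zeta, w=9) cum 9
  x=1 (Theta, w=6) cum 15
  x=3 (Gamma, w=200) cum 215
  x=4 (Epsilon, w=100) cum 315  ← median
  x=6 (Alpha, w=30) cum 345
  x=7 (Eta, w=70) cum 415
  x=9 (Delta, w=90) cum 505
  x=10 (Beta, w=40) cum 545
⇒ x* = 4
y-coordinate, sorted with cumulative weight:
  y=1 (Delta, w=90) cum 90
  y=2 (Beta, w=40) cum 130
  y=6 (Zeta, w=9) cum 139
  y=9 (Alpha, w=30) cum 169
  y=9 (Gamma, w=200) cum 369  ← median
  y=10 (Epsilon, w=100) cum 469
  y=10 (Eta, w=70) cum 539
  y=12 (Theta, w=6) cum 545
⇒ y* = 9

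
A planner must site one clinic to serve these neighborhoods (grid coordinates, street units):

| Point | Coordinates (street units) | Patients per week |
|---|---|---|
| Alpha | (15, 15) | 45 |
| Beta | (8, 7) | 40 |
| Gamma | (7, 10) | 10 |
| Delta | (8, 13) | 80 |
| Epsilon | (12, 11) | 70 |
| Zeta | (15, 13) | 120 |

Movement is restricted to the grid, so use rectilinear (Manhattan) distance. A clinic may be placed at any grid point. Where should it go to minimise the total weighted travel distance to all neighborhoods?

Manhattan distance separates: Σwᵢ(|x−xᵢ|+|y−yᵢ|) = Σwᵢ|x−xᵢ| + Σwᵢ|y−yᵢ|, so x and y are optimised independently as 1-D weighted medians.
Total weight W = 365; half = 182.5.
x-coordinate, sorted with cumulative weight:
  x=7 (Gamma, w=10) cum 10
  x=8 (Beta, w=40) cum 50
  x=8 (Delta, w=80) cum 130
  x=12 (Epsilon, w=70) cum 200  ← median
  x=15 (Alpha, w=45) cum 245
  x=15 (Zeta, w=120) cum 365
⇒ x* = 12
y-coordinate, sorted with cumulative weight:
  y=7 (Beta, w=40) cum 40
  y=10 (Gamma, w=10) cum 50
  y=11 (Epsilon, w=70) cum 120
  y=13 (Delta, w=80) cum 200  ← median
  y=13 (Zeta, w=120) cum 320
  y=15 (Alpha, w=45) cum 365
⇒ y* = 13

(12, 13)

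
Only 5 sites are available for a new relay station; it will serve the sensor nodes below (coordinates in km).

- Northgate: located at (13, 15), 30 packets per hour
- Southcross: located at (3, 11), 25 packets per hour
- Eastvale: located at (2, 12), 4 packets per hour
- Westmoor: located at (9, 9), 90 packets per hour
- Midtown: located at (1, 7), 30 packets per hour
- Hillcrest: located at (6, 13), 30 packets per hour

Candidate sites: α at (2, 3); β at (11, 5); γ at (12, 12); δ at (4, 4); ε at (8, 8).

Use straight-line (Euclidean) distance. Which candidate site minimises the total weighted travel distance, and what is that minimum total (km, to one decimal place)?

Total weighted distance at each candidate:
  α (2, 3): total = 2002.5
  β (11, 5): total = 1593.0
  γ (12, 12): total = 1288.1
  δ (4, 4): total = 1676.4
  ε (8, 8): total = 933.7
Minimum is at ε with total 933.7 km.

ε, total 933.7 km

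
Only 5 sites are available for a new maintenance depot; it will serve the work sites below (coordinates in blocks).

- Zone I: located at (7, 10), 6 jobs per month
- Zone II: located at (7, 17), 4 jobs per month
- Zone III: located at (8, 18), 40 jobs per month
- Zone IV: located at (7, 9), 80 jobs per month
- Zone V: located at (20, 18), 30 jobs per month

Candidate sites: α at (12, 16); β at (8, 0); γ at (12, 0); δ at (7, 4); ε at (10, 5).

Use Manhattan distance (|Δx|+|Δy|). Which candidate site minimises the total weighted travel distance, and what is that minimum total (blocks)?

Total weighted distance at each candidate:
  α (12, 16): total = 1590
  β (8, 0): total = 2558
  γ (12, 0): total = 2958
  δ (7, 4): total = 1898
  ε (10, 5): total = 1958
Minimum is at α with total 1590 blocks.

α, total 1590 blocks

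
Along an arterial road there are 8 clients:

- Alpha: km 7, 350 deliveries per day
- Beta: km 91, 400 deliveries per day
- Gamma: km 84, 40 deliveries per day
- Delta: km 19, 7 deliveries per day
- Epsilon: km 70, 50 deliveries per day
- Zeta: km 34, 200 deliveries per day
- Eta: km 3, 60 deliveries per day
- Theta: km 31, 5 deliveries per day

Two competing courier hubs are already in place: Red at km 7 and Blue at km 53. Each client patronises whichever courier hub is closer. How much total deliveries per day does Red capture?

417

The indifferent point is the midpoint (7+53)/2 = 30; clients left of it (closer to Red at 7) go to Red, those right go to Blue.
  Eta at 3 (w=60) → Red
  Alpha at 7 (w=350) → Red
  Delta at 19 (w=7) → Red
  Theta at 31 (w=5) → Blue
  Zeta at 34 (w=200) → Blue
  Epsilon at 70 (w=50) → Blue
  Gamma at 84 (w=40) → Blue
  Beta at 91 (w=400) → Blue
Red captures 417; Blue captures 695.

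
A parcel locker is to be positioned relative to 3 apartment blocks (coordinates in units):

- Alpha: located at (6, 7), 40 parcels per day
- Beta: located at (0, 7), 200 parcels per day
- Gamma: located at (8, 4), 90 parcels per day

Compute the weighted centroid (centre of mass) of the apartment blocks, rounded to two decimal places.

(2.91, 6.18)

The minimiser of Σwᵢ‖p−pᵢ‖² is the weighted centroid p* = (Σwᵢpᵢ)/(Σwᵢ).
Σwᵢ = 330.
Σwᵢxᵢ = 40·6 + 200·0 + 90·8 = 960.
Σwᵢyᵢ = 40·7 + 200·7 + 90·4 = 2040.
x* = 960/330 = 2.91, y* = 2040/330 = 6.18.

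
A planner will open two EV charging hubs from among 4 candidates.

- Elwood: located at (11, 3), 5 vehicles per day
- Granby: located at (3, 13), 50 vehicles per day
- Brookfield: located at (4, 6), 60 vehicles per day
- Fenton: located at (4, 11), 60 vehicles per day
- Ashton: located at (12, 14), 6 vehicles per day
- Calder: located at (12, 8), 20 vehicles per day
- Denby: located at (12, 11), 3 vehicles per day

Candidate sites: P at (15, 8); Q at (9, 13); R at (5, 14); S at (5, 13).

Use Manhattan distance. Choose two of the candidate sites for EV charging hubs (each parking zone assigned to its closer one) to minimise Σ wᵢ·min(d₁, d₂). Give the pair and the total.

Evaluate every pair (each demand assigned to the nearer of the two):
  {P, S}: total = 931
  {Q, S}: total = 1019
  {P, R}: total = 1095
  {R, S}: total = 1149
  {Q, R}: total = 1189
  {P, Q}: total = 1584
Best pair: {P, S} with total 931.

{P, S}, total 931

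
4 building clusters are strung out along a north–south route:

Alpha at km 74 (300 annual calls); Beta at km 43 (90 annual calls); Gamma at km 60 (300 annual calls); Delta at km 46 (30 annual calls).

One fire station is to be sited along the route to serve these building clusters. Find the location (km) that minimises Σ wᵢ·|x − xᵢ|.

For a sum of weighted absolute distances on a line, the optimum is the weighted median (not the mean). Total weight W = 720; half-weight = 360.
Sort by position and accumulate weight:
  km 43 (Beta, w=90) → cum 90
  km 46 (Delta, w=30) → cum 120
  km 60 (Gamma, w=300) → cum 420  ≥ 360 → median here
  km 74 (Alpha, w=300) → cum 720
Optimal location: km 60.

x = 60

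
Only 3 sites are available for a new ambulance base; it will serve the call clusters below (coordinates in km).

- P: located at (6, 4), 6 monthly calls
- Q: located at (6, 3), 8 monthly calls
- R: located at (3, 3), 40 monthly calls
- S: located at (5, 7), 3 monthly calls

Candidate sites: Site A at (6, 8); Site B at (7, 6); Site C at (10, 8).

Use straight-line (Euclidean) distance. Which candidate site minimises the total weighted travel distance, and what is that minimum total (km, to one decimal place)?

Site B, total 245.4 km

Total weighted distance at each candidate:
  Site A (6, 8): total = 301.5
  Site B (7, 6): total = 245.4
  Site C (10, 8): total = 444.6
Minimum is at Site B with total 245.4 km.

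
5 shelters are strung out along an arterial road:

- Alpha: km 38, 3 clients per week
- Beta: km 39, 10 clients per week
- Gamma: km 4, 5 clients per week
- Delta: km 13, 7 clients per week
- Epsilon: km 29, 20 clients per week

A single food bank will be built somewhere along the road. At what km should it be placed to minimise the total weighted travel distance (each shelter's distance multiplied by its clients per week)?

x = 29

For a sum of weighted absolute distances on a line, the optimum is the weighted median (not the mean). Total weight W = 45; half-weight = 22.5.
Sort by position and accumulate weight:
  km 4 (Gamma, w=5) → cum 5
  km 13 (Delta, w=7) → cum 12
  km 29 (Epsilon, w=20) → cum 32  ≥ 22.5 → median here
  km 38 (Alpha, w=3) → cum 35
  km 39 (Beta, w=10) → cum 45
Optimal location: km 29.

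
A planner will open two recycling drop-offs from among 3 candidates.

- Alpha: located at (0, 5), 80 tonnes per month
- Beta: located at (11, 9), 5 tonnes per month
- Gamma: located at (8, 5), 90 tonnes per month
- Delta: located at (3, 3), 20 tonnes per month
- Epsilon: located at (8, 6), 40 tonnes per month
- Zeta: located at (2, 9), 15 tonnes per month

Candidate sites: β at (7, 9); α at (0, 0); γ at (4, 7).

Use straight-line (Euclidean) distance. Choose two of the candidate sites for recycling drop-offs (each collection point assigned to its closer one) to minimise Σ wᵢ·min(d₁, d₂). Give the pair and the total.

{β, γ}, total 1000.2

Evaluate every pair (each demand assigned to the nearer of the two):
  {β, γ}: total = 1000.2
  {β, α}: total = 1077.4
  {α, γ}: total = 1086.5
Best pair: {β, γ} with total 1000.2.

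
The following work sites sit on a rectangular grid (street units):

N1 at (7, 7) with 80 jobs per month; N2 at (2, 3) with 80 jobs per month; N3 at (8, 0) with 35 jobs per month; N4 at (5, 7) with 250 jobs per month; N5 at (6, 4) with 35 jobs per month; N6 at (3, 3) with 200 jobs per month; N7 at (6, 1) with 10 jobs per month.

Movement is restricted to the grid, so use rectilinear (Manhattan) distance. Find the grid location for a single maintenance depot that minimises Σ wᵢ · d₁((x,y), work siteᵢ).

Manhattan distance separates: Σwᵢ(|x−xᵢ|+|y−yᵢ|) = Σwᵢ|x−xᵢ| + Σwᵢ|y−yᵢ|, so x and y are optimised independently as 1-D weighted medians.
Total weight W = 690; half = 345.
x-coordinate, sorted with cumulative weight:
  x=2 (N2, w=80) cum 80
  x=3 (N6, w=200) cum 280
  x=5 (N4, w=250) cum 530  ← median
  x=6 (N5, w=35) cum 565
  x=6 (N7, w=10) cum 575
  x=7 (N1, w=80) cum 655
  x=8 (N3, w=35) cum 690
⇒ x* = 5
y-coordinate, sorted with cumulative weight:
  y=0 (N3, w=35) cum 35
  y=1 (N7, w=10) cum 45
  y=3 (N2, w=80) cum 125
  y=3 (N6, w=200) cum 325
  y=4 (N5, w=35) cum 360  ← median
  y=7 (N1, w=80) cum 440
  y=7 (N4, w=250) cum 690
⇒ y* = 4

(5, 4)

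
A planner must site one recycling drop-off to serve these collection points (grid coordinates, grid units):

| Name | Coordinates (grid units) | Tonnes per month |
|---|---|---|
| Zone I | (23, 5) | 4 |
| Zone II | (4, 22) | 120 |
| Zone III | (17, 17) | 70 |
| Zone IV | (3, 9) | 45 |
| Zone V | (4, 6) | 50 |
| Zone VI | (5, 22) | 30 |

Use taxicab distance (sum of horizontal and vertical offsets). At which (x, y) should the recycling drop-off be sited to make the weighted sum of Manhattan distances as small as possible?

Manhattan distance separates: Σwᵢ(|x−xᵢ|+|y−yᵢ|) = Σwᵢ|x−xᵢ| + Σwᵢ|y−yᵢ|, so x and y are optimised independently as 1-D weighted medians.
Total weight W = 319; half = 159.5.
x-coordinate, sorted with cumulative weight:
  x=3 (Zone IV, w=45) cum 45
  x=4 (Zone II, w=120) cum 165  ← median
  x=4 (Zone V, w=50) cum 215
  x=5 (Zone VI, w=30) cum 245
  x=17 (Zone III, w=70) cum 315
  x=23 (Zone I, w=4) cum 319
⇒ x* = 4
y-coordinate, sorted with cumulative weight:
  y=5 (Zone I, w=4) cum 4
  y=6 (Zone V, w=50) cum 54
  y=9 (Zone IV, w=45) cum 99
  y=17 (Zone III, w=70) cum 169  ← median
  y=22 (Zone II, w=120) cum 289
  y=22 (Zone VI, w=30) cum 319
⇒ y* = 17

(4, 17)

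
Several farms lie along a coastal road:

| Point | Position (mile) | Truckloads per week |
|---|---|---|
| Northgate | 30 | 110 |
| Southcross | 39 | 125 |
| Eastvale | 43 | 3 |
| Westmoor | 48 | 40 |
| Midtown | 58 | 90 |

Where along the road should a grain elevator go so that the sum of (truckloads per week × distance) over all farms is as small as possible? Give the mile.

For a sum of weighted absolute distances on a line, the optimum is the weighted median (not the mean). Total weight W = 368; half-weight = 184.
Sort by position and accumulate weight:
  mile 30 (Northgate, w=110) → cum 110
  mile 39 (Southcross, w=125) → cum 235  ≥ 184 → median here
  mile 43 (Eastvale, w=3) → cum 238
  mile 48 (Westmoor, w=40) → cum 278
  mile 58 (Midtown, w=90) → cum 368
Optimal location: mile 39.

x = 39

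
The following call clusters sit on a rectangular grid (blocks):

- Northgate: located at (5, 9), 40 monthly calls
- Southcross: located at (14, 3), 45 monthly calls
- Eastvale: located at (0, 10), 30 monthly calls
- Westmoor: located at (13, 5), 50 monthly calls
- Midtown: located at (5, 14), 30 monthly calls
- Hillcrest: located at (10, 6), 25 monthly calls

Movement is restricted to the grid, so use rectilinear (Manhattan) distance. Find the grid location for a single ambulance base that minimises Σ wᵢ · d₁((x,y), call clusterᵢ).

(10, 6)

Manhattan distance separates: Σwᵢ(|x−xᵢ|+|y−yᵢ|) = Σwᵢ|x−xᵢ| + Σwᵢ|y−yᵢ|, so x and y are optimised independently as 1-D weighted medians.
Total weight W = 220; half = 110.
x-coordinate, sorted with cumulative weight:
  x=0 (Eastvale, w=30) cum 30
  x=5 (Northgate, w=40) cum 70
  x=5 (Midtown, w=30) cum 100
  x=10 (Hillcrest, w=25) cum 125  ← median
  x=13 (Westmoor, w=50) cum 175
  x=14 (Southcross, w=45) cum 220
⇒ x* = 10
y-coordinate, sorted with cumulative weight:
  y=3 (Southcross, w=45) cum 45
  y=5 (Westmoor, w=50) cum 95
  y=6 (Hillcrest, w=25) cum 120  ← median
  y=9 (Northgate, w=40) cum 160
  y=10 (Eastvale, w=30) cum 190
  y=14 (Midtown, w=30) cum 220
⇒ y* = 6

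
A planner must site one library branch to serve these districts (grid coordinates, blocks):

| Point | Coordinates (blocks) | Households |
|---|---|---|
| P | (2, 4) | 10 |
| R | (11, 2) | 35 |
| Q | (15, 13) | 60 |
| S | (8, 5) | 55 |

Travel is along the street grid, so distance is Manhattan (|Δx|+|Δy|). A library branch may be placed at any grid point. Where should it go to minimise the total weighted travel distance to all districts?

Manhattan distance separates: Σwᵢ(|x−xᵢ|+|y−yᵢ|) = Σwᵢ|x−xᵢ| + Σwᵢ|y−yᵢ|, so x and y are optimised independently as 1-D weighted medians.
Total weight W = 160; half = 80.
x-coordinate, sorted with cumulative weight:
  x=2 (P, w=10) cum 10
  x=8 (S, w=55) cum 65
  x=11 (R, w=35) cum 100  ← median
  x=15 (Q, w=60) cum 160
⇒ x* = 11
y-coordinate, sorted with cumulative weight:
  y=2 (R, w=35) cum 35
  y=4 (P, w=10) cum 45
  y=5 (S, w=55) cum 100  ← median
  y=13 (Q, w=60) cum 160
⇒ y* = 5

(11, 5)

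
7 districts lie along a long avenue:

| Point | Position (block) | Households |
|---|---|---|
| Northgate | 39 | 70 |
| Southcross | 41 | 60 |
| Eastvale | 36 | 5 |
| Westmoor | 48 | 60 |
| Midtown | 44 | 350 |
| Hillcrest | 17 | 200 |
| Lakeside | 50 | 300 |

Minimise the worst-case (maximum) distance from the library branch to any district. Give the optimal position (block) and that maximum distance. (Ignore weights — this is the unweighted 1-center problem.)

location 33.5, max distance 16.5

The 1-center on a line is the midpoint of the two extreme points: leftmost at 17, rightmost at 50.
Optimal location = (17 + 50)/2 = 33.5; maximum distance = (50 − 17)/2 = 16.5.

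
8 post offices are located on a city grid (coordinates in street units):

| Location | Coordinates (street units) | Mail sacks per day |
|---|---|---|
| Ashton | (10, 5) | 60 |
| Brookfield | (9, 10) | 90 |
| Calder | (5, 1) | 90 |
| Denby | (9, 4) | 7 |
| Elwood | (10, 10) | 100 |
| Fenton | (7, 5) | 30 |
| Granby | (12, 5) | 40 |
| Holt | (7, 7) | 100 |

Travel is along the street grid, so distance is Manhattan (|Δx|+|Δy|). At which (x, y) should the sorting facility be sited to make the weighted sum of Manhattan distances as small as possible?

Manhattan distance separates: Σwᵢ(|x−xᵢ|+|y−yᵢ|) = Σwᵢ|x−xᵢ| + Σwᵢ|y−yᵢ|, so x and y are optimised independently as 1-D weighted medians.
Total weight W = 517; half = 258.5.
x-coordinate, sorted with cumulative weight:
  x=5 (Calder, w=90) cum 90
  x=7 (Fenton, w=30) cum 120
  x=7 (Holt, w=100) cum 220
  x=9 (Brookfield, w=90) cum 310  ← median
  x=9 (Denby, w=7) cum 317
  x=10 (Ashton, w=60) cum 377
  x=10 (Elwood, w=100) cum 477
  x=12 (Granby, w=40) cum 517
⇒ x* = 9
y-coordinate, sorted with cumulative weight:
  y=1 (Calder, w=90) cum 90
  y=4 (Denby, w=7) cum 97
  y=5 (Ashton, w=60) cum 157
  y=5 (Fenton, w=30) cum 187
  y=5 (Granby, w=40) cum 227
  y=7 (Holt, w=100) cum 327  ← median
  y=10 (Brookfield, w=90) cum 417
  y=10 (Elwood, w=100) cum 517
⇒ y* = 7

(9, 7)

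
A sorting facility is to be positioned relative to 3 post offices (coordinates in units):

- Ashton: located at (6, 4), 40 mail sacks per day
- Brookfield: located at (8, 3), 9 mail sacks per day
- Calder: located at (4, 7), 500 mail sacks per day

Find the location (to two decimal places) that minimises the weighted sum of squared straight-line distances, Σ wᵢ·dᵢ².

(4.21, 6.72)

The minimiser of Σwᵢ‖p−pᵢ‖² is the weighted centroid p* = (Σwᵢpᵢ)/(Σwᵢ).
Σwᵢ = 549.
Σwᵢxᵢ = 40·6 + 9·8 + 500·4 = 2312.
Σwᵢyᵢ = 40·4 + 9·3 + 500·7 = 3687.
x* = 2312/549 = 4.21, y* = 3687/549 = 6.72.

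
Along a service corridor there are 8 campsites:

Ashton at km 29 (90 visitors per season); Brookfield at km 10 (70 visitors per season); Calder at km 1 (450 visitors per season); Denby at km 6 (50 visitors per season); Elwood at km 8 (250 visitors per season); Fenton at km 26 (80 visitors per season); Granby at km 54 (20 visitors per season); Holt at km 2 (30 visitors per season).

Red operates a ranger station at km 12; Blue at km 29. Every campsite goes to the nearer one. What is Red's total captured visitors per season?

850

The indifferent point is the midpoint (12+29)/2 = 20.5; campsites left of it (closer to Red at 12) go to Red, those right go to Blue.
  Calder at 1 (w=450) → Red
  Holt at 2 (w=30) → Red
  Denby at 6 (w=50) → Red
  Elwood at 8 (w=250) → Red
  Brookfield at 10 (w=70) → Red
  Fenton at 26 (w=80) → Blue
  Ashton at 29 (w=90) → Blue
  Granby at 54 (w=20) → Blue
Red captures 850; Blue captures 190.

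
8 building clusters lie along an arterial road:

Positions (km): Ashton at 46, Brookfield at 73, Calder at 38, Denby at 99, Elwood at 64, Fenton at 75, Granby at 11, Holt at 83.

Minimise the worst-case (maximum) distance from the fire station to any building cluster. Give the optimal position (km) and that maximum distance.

The 1-center on a line is the midpoint of the two extreme points: leftmost at 11, rightmost at 99.
Optimal location = (11 + 99)/2 = 55; maximum distance = (99 − 11)/2 = 44.

location 55, max distance 44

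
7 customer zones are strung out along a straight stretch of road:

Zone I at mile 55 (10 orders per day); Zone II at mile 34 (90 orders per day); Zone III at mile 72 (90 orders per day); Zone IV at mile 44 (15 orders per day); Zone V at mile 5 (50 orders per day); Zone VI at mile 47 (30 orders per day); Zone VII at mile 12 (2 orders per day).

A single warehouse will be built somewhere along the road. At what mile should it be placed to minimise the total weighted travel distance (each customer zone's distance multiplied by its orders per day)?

x = 44

For a sum of weighted absolute distances on a line, the optimum is the weighted median (not the mean). Total weight W = 287; half-weight = 143.5.
Sort by position and accumulate weight:
  mile 5 (Zone V, w=50) → cum 50
  mile 12 (Zone VII, w=2) → cum 52
  mile 34 (Zone II, w=90) → cum 142
  mile 44 (Zone IV, w=15) → cum 157  ≥ 143.5 → median here
  mile 47 (Zone VI, w=30) → cum 187
  mile 55 (Zone I, w=10) → cum 197
  mile 72 (Zone III, w=90) → cum 287
Optimal location: mile 44.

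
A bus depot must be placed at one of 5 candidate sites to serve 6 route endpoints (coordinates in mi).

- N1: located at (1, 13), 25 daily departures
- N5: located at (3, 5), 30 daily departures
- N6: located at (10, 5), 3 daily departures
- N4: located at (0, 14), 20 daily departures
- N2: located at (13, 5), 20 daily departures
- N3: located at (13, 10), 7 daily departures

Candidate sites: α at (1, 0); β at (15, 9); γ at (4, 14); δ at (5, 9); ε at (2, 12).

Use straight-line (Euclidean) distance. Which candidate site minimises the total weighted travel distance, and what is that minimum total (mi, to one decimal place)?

δ, total 671.5 mi

Total weighted distance at each candidate:
  α (1, 0): total = 1167.5
  β (15, 9): total = 1184.0
  γ (4, 14): total = 786.7
  δ (5, 9): total = 671.5
  ε (2, 12): total = 675.0
Minimum is at δ with total 671.5 mi.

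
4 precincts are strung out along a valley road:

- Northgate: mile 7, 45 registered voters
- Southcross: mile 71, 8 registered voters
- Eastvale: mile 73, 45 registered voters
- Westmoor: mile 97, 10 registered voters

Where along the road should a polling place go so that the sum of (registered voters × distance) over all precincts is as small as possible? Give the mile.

x = 73

For a sum of weighted absolute distances on a line, the optimum is the weighted median (not the mean). Total weight W = 108; half-weight = 54.
Sort by position and accumulate weight:
  mile 7 (Northgate, w=45) → cum 45
  mile 71 (Southcross, w=8) → cum 53
  mile 73 (Eastvale, w=45) → cum 98  ≥ 54 → median here
  mile 97 (Westmoor, w=10) → cum 108
Optimal location: mile 73.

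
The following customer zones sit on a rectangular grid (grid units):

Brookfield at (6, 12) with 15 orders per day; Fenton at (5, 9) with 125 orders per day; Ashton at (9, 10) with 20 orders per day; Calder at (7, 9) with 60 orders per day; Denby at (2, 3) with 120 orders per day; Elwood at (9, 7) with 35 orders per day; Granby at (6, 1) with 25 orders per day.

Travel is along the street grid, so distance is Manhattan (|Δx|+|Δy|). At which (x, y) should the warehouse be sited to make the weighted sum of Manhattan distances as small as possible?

Manhattan distance separates: Σwᵢ(|x−xᵢ|+|y−yᵢ|) = Σwᵢ|x−xᵢ| + Σwᵢ|y−yᵢ|, so x and y are optimised independently as 1-D weighted medians.
Total weight W = 400; half = 200.
x-coordinate, sorted with cumulative weight:
  x=2 (Denby, w=120) cum 120
  x=5 (Fenton, w=125) cum 245  ← median
  x=6 (Brookfield, w=15) cum 260
  x=6 (Granby, w=25) cum 285
  x=7 (Calder, w=60) cum 345
  x=9 (Ashton, w=20) cum 365
  x=9 (Elwood, w=35) cum 400
⇒ x* = 5
y-coordinate, sorted with cumulative weight:
  y=1 (Granby, w=25) cum 25
  y=3 (Denby, w=120) cum 145
  y=7 (Elwood, w=35) cum 180
  y=9 (Fenton, w=125) cum 305  ← median
  y=9 (Calder, w=60) cum 365
  y=10 (Ashton, w=20) cum 385
  y=12 (Brookfield, w=15) cum 400
⇒ y* = 9

(5, 9)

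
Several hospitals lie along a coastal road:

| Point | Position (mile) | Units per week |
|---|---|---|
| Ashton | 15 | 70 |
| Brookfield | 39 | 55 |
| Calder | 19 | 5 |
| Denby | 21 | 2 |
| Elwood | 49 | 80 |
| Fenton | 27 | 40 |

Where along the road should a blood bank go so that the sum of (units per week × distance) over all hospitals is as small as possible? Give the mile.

x = 39

For a sum of weighted absolute distances on a line, the optimum is the weighted median (not the mean). Total weight W = 252; half-weight = 126.
Sort by position and accumulate weight:
  mile 15 (Ashton, w=70) → cum 70
  mile 19 (Calder, w=5) → cum 75
  mile 21 (Denby, w=2) → cum 77
  mile 27 (Fenton, w=40) → cum 117
  mile 39 (Brookfield, w=55) → cum 172  ≥ 126 → median here
  mile 49 (Elwood, w=80) → cum 252
Optimal location: mile 39.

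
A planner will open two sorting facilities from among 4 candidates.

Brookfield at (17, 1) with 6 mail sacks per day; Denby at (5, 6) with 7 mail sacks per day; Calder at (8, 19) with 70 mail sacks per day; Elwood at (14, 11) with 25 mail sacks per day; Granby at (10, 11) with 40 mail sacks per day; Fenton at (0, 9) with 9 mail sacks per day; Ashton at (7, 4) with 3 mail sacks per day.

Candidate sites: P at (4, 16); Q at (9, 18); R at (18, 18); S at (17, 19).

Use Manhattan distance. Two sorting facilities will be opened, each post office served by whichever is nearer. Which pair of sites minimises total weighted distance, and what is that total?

Evaluate every pair (each demand assigned to the nearer of the two):
  {P, Q}: total = 1131
  {Q, R}: total = 1165
  {Q, S}: total = 1165
  {P, R}: total = 1534
  {P, S}: total = 1534
  {R, S}: total = 2106
Best pair: {P, Q} with total 1131.

{P, Q}, total 1131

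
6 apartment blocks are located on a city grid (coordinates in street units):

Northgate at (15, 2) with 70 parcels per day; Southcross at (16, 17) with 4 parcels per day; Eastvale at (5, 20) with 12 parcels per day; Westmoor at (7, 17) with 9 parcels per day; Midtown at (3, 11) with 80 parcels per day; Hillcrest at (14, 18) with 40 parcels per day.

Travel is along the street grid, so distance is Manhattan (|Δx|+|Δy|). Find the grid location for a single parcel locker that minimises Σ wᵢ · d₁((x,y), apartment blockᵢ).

Manhattan distance separates: Σwᵢ(|x−xᵢ|+|y−yᵢ|) = Σwᵢ|x−xᵢ| + Σwᵢ|y−yᵢ|, so x and y are optimised independently as 1-D weighted medians.
Total weight W = 215; half = 107.5.
x-coordinate, sorted with cumulative weight:
  x=3 (Midtown, w=80) cum 80
  x=5 (Eastvale, w=12) cum 92
  x=7 (Westmoor, w=9) cum 101
  x=14 (Hillcrest, w=40) cum 141  ← median
  x=15 (Northgate, w=70) cum 211
  x=16 (Southcross, w=4) cum 215
⇒ x* = 14
y-coordinate, sorted with cumulative weight:
  y=2 (Northgate, w=70) cum 70
  y=11 (Midtown, w=80) cum 150  ← median
  y=17 (Southcross, w=4) cum 154
  y=17 (Westmoor, w=9) cum 163
  y=18 (Hillcrest, w=40) cum 203
  y=20 (Eastvale, w=12) cum 215
⇒ y* = 11

(14, 11)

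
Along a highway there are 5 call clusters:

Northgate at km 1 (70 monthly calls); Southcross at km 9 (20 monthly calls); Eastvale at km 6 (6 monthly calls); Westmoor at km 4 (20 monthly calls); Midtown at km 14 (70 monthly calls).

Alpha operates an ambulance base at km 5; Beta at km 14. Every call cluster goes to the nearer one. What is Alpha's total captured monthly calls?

The indifferent point is the midpoint (5+14)/2 = 9.5; call clusters left of it (closer to Alpha at 5) go to Alpha, those right go to Beta.
  Northgate at 1 (w=70) → Alpha
  Westmoor at 4 (w=20) → Alpha
  Eastvale at 6 (w=6) → Alpha
  Southcross at 9 (w=20) → Alpha
  Midtown at 14 (w=70) → Beta
Alpha captures 116; Beta captures 70.

116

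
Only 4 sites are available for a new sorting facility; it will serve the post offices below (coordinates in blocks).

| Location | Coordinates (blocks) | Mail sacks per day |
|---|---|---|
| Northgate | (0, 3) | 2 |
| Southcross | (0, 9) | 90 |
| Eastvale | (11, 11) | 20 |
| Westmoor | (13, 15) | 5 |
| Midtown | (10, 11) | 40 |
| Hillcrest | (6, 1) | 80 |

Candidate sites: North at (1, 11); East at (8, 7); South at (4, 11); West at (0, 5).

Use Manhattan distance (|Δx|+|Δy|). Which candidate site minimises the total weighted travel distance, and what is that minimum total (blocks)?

South, total 1969 blocks

Total weighted distance at each candidate:
  North (1, 11): total = 2128
  East (8, 7): total = 2009
  South (4, 11): total = 1969
  West (0, 5): total = 2259
Minimum is at South with total 1969 blocks.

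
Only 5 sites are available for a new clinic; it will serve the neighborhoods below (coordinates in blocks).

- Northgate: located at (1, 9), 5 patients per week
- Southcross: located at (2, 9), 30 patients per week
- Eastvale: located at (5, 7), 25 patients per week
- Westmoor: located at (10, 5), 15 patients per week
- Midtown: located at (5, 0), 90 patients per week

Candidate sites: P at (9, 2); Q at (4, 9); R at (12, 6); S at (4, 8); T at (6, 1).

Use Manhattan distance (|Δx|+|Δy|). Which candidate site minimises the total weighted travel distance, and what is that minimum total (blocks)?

Total weighted distance at each candidate:
  P (9, 2): total = 1320
  Q (4, 9): total = 1200
  R (12, 6): total = 1875
  S (4, 8): total = 1105
  T (6, 1): total = 900
Minimum is at T with total 900 blocks.

T, total 900 blocks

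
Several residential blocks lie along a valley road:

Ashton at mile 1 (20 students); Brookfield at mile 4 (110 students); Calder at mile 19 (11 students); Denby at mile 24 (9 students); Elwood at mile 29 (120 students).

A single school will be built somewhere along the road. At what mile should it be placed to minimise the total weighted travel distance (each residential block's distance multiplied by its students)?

x = 19

For a sum of weighted absolute distances on a line, the optimum is the weighted median (not the mean). Total weight W = 270; half-weight = 135.
Sort by position and accumulate weight:
  mile 1 (Ashton, w=20) → cum 20
  mile 4 (Brookfield, w=110) → cum 130
  mile 19 (Calder, w=11) → cum 141  ≥ 135 → median here
  mile 24 (Denby, w=9) → cum 150
  mile 29 (Elwood, w=120) → cum 270
Optimal location: mile 19.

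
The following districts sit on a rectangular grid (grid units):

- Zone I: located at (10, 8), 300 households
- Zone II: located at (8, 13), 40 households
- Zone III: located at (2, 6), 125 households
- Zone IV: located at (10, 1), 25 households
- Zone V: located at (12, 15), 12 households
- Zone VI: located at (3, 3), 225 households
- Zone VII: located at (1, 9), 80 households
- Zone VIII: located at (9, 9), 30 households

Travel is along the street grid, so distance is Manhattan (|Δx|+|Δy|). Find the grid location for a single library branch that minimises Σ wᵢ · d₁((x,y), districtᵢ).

(3, 8)

Manhattan distance separates: Σwᵢ(|x−xᵢ|+|y−yᵢ|) = Σwᵢ|x−xᵢ| + Σwᵢ|y−yᵢ|, so x and y are optimised independently as 1-D weighted medians.
Total weight W = 837; half = 418.5.
x-coordinate, sorted with cumulative weight:
  x=1 (Zone VII, w=80) cum 80
  x=2 (Zone III, w=125) cum 205
  x=3 (Zone VI, w=225) cum 430  ← median
  x=8 (Zone II, w=40) cum 470
  x=9 (Zone VIII, w=30) cum 500
  x=10 (Zone I, w=300) cum 800
  x=10 (Zone IV, w=25) cum 825
  x=12 (Zone V, w=12) cum 837
⇒ x* = 3
y-coordinate, sorted with cumulative weight:
  y=1 (Zone IV, w=25) cum 25
  y=3 (Zone VI, w=225) cum 250
  y=6 (Zone III, w=125) cum 375
  y=8 (Zone I, w=300) cum 675  ← median
  y=9 (Zone VII, w=80) cum 755
  y=9 (Zone VIII, w=30) cum 785
  y=13 (Zone II, w=40) cum 825
  y=15 (Zone V, w=12) cum 837
⇒ y* = 8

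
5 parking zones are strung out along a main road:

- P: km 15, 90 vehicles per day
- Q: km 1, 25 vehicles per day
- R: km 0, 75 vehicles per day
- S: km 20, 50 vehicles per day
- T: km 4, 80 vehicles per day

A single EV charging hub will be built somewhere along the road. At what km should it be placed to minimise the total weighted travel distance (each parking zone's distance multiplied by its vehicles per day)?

For a sum of weighted absolute distances on a line, the optimum is the weighted median (not the mean). Total weight W = 320; half-weight = 160.
Sort by position and accumulate weight:
  km 0 (R, w=75) → cum 75
  km 1 (Q, w=25) → cum 100
  km 4 (T, w=80) → cum 180  ≥ 160 → median here
  km 15 (P, w=90) → cum 270
  km 20 (S, w=50) → cum 320
Optimal location: km 4.

x = 4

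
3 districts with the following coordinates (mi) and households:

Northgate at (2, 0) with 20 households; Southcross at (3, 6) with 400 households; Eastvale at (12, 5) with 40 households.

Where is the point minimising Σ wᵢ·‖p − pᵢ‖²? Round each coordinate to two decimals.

(3.74, 5.65)

The minimiser of Σwᵢ‖p−pᵢ‖² is the weighted centroid p* = (Σwᵢpᵢ)/(Σwᵢ).
Σwᵢ = 460.
Σwᵢxᵢ = 20·2 + 400·3 + 40·12 = 1720.
Σwᵢyᵢ = 20·0 + 400·6 + 40·5 = 2600.
x* = 1720/460 = 3.74, y* = 2600/460 = 5.65.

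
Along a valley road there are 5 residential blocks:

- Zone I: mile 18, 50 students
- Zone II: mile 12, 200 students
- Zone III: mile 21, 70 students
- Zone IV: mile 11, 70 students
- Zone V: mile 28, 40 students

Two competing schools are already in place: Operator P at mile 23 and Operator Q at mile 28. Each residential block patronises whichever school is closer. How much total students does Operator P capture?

390

The indifferent point is the midpoint (23+28)/2 = 25.5; residential blocks left of it (closer to Operator P at 23) go to Operator P, those right go to Operator Q.
  Zone IV at 11 (w=70) → Operator P
  Zone II at 12 (w=200) → Operator P
  Zone I at 18 (w=50) → Operator P
  Zone III at 21 (w=70) → Operator P
  Zone V at 28 (w=40) → Operator Q
Operator P captures 390; Operator Q captures 40.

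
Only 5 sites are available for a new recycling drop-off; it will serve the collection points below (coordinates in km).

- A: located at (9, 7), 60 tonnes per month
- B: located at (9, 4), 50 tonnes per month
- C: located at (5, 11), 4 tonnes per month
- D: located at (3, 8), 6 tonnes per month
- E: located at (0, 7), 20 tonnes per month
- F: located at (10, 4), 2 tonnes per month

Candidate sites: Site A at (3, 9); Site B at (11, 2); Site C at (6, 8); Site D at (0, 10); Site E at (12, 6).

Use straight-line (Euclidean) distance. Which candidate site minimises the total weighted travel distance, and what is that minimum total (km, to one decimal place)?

Total weighted distance at each candidate:
  Site A (3, 9): total = 876.6
  Site B (11, 2): total = 813.9
  Site C (6, 8): total = 603.4
  Site D (0, 10): total = 1235.4
  Site E (12, 6): total = 706.2
Minimum is at Site C with total 603.4 km.

Site C, total 603.4 km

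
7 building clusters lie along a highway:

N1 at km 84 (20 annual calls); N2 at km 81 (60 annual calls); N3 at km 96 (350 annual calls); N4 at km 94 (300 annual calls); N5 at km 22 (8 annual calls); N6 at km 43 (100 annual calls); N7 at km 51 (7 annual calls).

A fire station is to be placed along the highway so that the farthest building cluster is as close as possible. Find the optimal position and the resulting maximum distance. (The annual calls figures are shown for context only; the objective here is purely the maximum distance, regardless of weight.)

The 1-center on a line is the midpoint of the two extreme points: leftmost at 22, rightmost at 96.
Optimal location = (22 + 96)/2 = 59; maximum distance = (96 − 22)/2 = 37.

location 59, max distance 37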